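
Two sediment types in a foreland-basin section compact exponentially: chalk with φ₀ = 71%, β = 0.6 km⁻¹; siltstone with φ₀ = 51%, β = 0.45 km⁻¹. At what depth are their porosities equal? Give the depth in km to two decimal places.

2.21 km

Set φ₀ₐ e^(−βₐZ) = φ₀ᵦ e^(−βᵦZ) ⇒ ln(φ₀ₐ/φ₀ᵦ) = (βₐ − βᵦ)·Z
Z = ln(0.71/0.51) / (0.6 − 0.45) = 0.3309 / 0.15 = 2.206 km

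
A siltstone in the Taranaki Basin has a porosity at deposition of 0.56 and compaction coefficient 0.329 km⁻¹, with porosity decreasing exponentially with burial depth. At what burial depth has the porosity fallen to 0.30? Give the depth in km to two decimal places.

Invert Athy's law: d = ln(φ₀/φ) / k
d = ln(0.56/0.3) / 0.329 = ln(1.867) / 0.329 = 0.6242 / 0.329 = 1.897 km

1.90 km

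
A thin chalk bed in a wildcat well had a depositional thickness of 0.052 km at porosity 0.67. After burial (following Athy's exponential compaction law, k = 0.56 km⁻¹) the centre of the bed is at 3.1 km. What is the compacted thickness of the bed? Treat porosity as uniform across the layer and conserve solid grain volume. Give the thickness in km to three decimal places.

Porosity at 3.1 km: phi = 0.67·exp(−0.56×3.1) = 0.1181
Solid-volume conservation: h(1−phi) = h₀(1−phi₀) ⇒ h = h₀·(1−phi₀)/(1−phi)
h = 0.052 × (1 − 0.67)/(1 − 0.1181) = 0.052 × 0.3742 = 0.0195 km

0.019 km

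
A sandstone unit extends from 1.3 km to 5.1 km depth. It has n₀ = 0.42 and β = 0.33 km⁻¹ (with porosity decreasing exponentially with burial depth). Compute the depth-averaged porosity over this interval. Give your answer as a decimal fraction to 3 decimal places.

0.156

⟨n⟩ = (1/(Z₂−Z₁)) ∫ n₀ e^(−βZ) dZ = n₀·(e^(−β·Z₁) − e^(−β·Z₂)) / (β·(Z₂−Z₁))
e^(−0.33×1.3) = 0.6512; e^(−0.33×5.1) = 0.1858
⟨n⟩ = 0.42 × (0.6512 − 0.1858) / (0.33 × 3.8) = 0.42 × 0.3711 = 0.1559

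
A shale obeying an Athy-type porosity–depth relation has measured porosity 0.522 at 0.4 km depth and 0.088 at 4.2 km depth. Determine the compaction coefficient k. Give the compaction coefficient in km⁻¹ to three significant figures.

Athy: n(z) = n₀ e^(−kz) ⇒ n₁/n₂ = e^{k(z₂−z₁)} ⇒ k = ln(n₁/n₂)/(z₂−z₁)
k = ln(0.522/0.088) / (4.2 − 0.4) = ln(5.932) / 3.8 = 1.7803 / 3.8 = 0.4685 km⁻¹

0.469 km⁻¹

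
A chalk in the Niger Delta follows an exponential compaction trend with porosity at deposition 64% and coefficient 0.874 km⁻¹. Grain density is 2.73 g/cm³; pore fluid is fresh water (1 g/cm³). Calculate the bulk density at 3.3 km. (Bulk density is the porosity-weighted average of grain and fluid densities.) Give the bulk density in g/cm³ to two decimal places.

2.67 g/cm³

Porosity at depth: φ = 0.64·exp(−0.874×3.3) = 0.64×0.0559 = 0.0358
Bulk density: ρ_b = (1−φ)ρ_g + φ·ρ_f = 0.9642×2.73 + 0.0358×1
       = 2.632 + 0.036 = 2.668 g/cm³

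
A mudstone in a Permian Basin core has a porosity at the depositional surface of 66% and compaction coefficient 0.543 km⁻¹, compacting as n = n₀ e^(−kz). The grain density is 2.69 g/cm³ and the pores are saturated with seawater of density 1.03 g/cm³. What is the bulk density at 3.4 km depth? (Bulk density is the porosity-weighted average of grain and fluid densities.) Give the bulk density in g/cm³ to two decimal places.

2.52 g/cm³

Porosity at depth: n = 0.66·exp(−0.543×3.4) = 0.66×0.1578 = 0.1042
Bulk density: ρ_b = (1−n)ρ_g + n·ρ_f = 0.8958×2.69 + 0.1042×1.03
       = 2.410 + 0.107 = 2.517 g/cm³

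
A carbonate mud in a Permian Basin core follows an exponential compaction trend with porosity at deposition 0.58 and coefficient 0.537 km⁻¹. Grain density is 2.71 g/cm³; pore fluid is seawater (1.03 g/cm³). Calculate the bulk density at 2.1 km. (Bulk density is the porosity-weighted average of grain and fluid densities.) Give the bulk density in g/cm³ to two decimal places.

2.39 g/cm³

Porosity at depth: n = 0.58·exp(−0.537×2.1) = 0.58×0.3238 = 0.1878
Bulk density: ρ_b = (1−n)ρ_g + n·ρ_f = 0.8122×2.71 + 0.1878×1.03
       = 2.201 + 0.193 = 2.395 g/cm³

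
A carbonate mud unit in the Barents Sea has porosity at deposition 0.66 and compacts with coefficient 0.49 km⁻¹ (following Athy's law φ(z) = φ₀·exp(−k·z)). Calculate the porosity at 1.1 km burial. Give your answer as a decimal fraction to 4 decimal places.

φ = φ₀·exp(−k·z) = 0.66 × exp(−0.49 × 1.1) = 0.66 × exp(−0.539)
  = 0.66 × 0.5833 = 0.3850

0.3850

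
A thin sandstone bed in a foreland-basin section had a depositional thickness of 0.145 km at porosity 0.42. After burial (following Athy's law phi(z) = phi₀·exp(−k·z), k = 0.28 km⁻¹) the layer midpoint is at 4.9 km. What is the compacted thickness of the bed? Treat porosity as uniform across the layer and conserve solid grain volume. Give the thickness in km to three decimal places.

Porosity at 4.9 km: phi = 0.42·exp(−0.28×4.9) = 0.1065
Solid-volume conservation: h(1−phi) = h₀(1−phi₀) ⇒ h = h₀·(1−phi₀)/(1−phi)
h = 0.145 × (1 − 0.42)/(1 − 0.1065) = 0.145 × 0.6491 = 0.0941 km

0.094 km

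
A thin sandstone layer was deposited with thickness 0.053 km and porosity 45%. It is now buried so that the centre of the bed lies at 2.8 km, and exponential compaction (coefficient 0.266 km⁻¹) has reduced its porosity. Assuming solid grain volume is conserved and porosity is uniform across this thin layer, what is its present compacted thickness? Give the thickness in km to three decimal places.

0.037 km

Porosity at 2.8 km: phi = 0.45·exp(−0.266×2.8) = 0.2137
Solid-volume conservation: h(1−phi) = h₀(1−phi₀) ⇒ h = h₀·(1−phi₀)/(1−phi)
h = 0.053 × (1 − 0.45)/(1 − 0.2137) = 0.053 × 0.6995 = 0.0371 km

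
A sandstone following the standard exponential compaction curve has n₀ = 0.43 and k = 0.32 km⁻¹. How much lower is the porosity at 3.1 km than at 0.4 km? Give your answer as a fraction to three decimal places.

0.219

n(0.4) = 0.43·e^(−0.32×0.4) = 0.3783
n(3.1) = 0.43·e^(−0.32×3.1) = 0.1595
Δn = 0.3783 − 0.1595 = 0.2189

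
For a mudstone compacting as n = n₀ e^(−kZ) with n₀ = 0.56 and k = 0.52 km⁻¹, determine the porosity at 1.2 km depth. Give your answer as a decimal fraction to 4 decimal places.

n = n₀·exp(−k·Z) = 0.56 × exp(−0.52 × 1.2) = 0.56 × exp(−0.624)
  = 0.56 × 0.5358 = 0.3000

0.3000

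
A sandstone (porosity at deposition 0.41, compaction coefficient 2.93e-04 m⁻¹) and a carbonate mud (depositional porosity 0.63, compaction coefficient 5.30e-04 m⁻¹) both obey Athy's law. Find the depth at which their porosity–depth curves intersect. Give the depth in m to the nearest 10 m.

Working in km (1 km = 1000 m; c in km⁻¹ = c in m⁻¹ × 1000):
Set phi₀ₐ e^(−cₐd) = phi₀ᵦ e^(−cᵦd) ⇒ ln(phi₀ₐ/phi₀ᵦ) = (cₐ − cᵦ)·d
d = ln(0.41/0.63) / (0.293 − 0.53) = -0.4296 / -0.237 = 1.813 km

1810 m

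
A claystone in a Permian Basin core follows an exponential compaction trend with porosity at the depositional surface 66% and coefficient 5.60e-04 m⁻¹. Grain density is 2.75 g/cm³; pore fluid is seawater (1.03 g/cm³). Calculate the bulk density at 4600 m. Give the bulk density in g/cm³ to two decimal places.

Working in km (1 km = 1000 m; c in km⁻¹ = c in m⁻¹ × 1000):
Porosity at depth: phi = 0.66·exp(−0.56×4.6) = 0.66×0.0761 = 0.0502
Bulk density: ρ_b = (1−phi)ρ_g + phi·ρ_f = 0.9498×2.75 + 0.0502×1.03
       = 2.612 + 0.052 = 2.664 g/cm³

2.66 g/cm³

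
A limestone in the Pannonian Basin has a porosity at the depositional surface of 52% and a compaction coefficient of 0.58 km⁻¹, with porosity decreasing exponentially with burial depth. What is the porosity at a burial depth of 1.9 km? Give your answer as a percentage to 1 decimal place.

17.3%

n = n₀·exp(−k·Z) = 0.52 × exp(−0.58 × 1.9) = 0.52 × exp(−1.102)
  = 0.52 × 0.3322 = 0.1727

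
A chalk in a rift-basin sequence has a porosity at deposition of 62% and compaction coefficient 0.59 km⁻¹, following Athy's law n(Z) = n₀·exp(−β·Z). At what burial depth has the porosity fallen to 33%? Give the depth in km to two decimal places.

1.07 km

Invert Athy's law: Z = ln(n₀/n) / β
Z = ln(0.62/0.33) / 0.59 = ln(1.879) / 0.59 = 0.6306 / 0.59 = 1.069 km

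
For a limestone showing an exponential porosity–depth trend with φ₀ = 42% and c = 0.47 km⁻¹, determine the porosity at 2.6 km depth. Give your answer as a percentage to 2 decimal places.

12.37%

φ = φ₀·exp(−c·Z) = 0.42 × exp(−0.47 × 2.6) = 0.42 × exp(−1.222)
  = 0.42 × 0.2946 = 0.1237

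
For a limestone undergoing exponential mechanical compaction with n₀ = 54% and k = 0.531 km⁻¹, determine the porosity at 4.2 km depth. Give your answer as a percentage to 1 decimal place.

n = n₀·exp(−k·Z) = 0.54 × exp(−0.531 × 4.2) = 0.54 × exp(−2.23)
  = 0.54 × 0.1075 = 0.0581

5.8%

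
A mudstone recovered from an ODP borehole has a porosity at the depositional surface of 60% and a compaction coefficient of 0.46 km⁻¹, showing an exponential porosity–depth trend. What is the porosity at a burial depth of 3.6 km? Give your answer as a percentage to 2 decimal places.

11.45%

φ = φ₀·exp(−β·Z) = 0.6 × exp(−0.46 × 3.6) = 0.6 × exp(−1.656)
  = 0.6 × 0.1909 = 0.1145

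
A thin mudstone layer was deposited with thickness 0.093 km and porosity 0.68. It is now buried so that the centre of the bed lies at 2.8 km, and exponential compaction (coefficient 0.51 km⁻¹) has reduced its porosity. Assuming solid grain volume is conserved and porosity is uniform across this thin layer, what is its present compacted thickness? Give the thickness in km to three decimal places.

0.036 km

Porosity at 2.8 km: n = 0.68·exp(−0.51×2.8) = 0.1631
Solid-volume conservation: h(1−n) = h₀(1−n₀) ⇒ h = h₀·(1−n₀)/(1−n)
h = 0.093 × (1 − 0.68)/(1 − 0.1631) = 0.093 × 0.3823 = 0.0356 km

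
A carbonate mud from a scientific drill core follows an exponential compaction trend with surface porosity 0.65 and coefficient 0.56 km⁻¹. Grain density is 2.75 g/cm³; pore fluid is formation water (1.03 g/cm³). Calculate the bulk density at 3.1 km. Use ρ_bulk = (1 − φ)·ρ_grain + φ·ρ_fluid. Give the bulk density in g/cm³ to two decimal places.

2.55 g/cm³

Porosity at depth: φ = 0.65·exp(−0.56×3.1) = 0.65×0.1762 = 0.1145
Bulk density: ρ_b = (1−φ)ρ_g + φ·ρ_f = 0.8855×2.75 + 0.1145×1.03
       = 2.435 + 0.118 = 2.553 g/cm³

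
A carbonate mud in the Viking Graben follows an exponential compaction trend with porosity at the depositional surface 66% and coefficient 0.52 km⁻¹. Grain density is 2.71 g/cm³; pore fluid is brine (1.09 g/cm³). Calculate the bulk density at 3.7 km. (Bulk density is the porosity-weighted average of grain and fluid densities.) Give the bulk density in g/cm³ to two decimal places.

Porosity at depth: n = 0.66·exp(−0.52×3.7) = 0.66×0.1460 = 0.0964
Bulk density: ρ_b = (1−n)ρ_g + n·ρ_f = 0.9036×2.71 + 0.0964×1.09
       = 2.449 + 0.105 = 2.554 g/cm³

2.55 g/cm³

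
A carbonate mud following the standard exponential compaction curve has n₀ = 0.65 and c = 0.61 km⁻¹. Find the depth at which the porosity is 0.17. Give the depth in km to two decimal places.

2.20 km

Invert Athy's law: d = ln(n₀/n) / c
d = ln(0.65/0.17) / 0.61 = ln(3.824) / 0.61 = 1.3412 / 0.61 = 2.199 km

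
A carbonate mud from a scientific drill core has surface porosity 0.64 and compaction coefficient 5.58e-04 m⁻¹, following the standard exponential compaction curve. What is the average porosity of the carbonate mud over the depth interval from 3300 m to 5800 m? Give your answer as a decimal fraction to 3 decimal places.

Working in km (1 km = 1000 m; k in km⁻¹ = k in m⁻¹ × 1000):
⟨n⟩ = (1/(z₂−z₁)) ∫ n₀ e^(−kz) dz = n₀·(e^(−k·z₁) − e^(−k·z₂)) / (k·(z₂−z₁))
e^(−0.558×3.3) = 0.1586; e^(−0.558×5.8) = 0.0393
⟨n⟩ = 0.64 × (0.1586 − 0.0393) / (0.558 × 2.5) = 0.64 × 0.0855 = 0.0547

0.055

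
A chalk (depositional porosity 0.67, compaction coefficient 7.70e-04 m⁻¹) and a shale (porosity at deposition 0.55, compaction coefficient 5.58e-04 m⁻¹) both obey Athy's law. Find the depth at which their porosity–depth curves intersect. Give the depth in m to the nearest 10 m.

930 m

Working in km (1 km = 1000 m; k in km⁻¹ = k in m⁻¹ × 1000):
Set n₀ₐ e^(−kₐZ) = n₀ᵦ e^(−kᵦZ) ⇒ ln(n₀ₐ/n₀ᵦ) = (kₐ − kᵦ)·Z
Z = ln(0.67/0.55) / (0.77 − 0.558) = 0.1974 / 0.212 = 0.931 km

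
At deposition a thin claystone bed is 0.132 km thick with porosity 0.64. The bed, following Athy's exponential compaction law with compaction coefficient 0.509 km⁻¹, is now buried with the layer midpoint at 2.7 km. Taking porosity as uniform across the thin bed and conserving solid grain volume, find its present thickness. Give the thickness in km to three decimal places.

0.057 km

Porosity at 2.7 km: phi = 0.64·exp(−0.509×2.7) = 0.1619
Solid-volume conservation: h(1−phi) = h₀(1−phi₀) ⇒ h = h₀·(1−phi₀)/(1−phi)
h = 0.132 × (1 − 0.64)/(1 − 0.1619) = 0.132 × 0.4296 = 0.0567 km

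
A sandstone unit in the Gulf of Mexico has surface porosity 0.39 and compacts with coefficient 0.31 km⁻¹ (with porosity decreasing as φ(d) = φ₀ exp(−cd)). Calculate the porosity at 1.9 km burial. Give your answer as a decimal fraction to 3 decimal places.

0.216

φ = φ₀·exp(−c·d) = 0.39 × exp(−0.31 × 1.9) = 0.39 × exp(−0.589)
  = 0.39 × 0.5549 = 0.2164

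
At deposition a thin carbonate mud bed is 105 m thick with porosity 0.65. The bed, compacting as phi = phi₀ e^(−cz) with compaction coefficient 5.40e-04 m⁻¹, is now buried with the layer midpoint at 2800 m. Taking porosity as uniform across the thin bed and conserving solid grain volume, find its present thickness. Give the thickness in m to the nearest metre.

Working in km (1 km = 1000 m; c in km⁻¹ = c in m⁻¹ × 1000):
Porosity at 2.8 km: phi = 0.65·exp(−0.54×2.8) = 0.1433
Solid-volume conservation: h(1−phi) = h₀(1−phi₀) ⇒ h = h₀·(1−phi₀)/(1−phi)
h = 0.105 × (1 − 0.65)/(1 − 0.1433) = 0.105 × 0.4085 = 0.0429 km

43 m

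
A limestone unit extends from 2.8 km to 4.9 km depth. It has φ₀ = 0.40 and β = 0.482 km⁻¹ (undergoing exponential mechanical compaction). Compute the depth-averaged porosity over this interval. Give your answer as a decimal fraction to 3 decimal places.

0.065

⟨φ⟩ = (1/(d₂−d₁)) ∫ φ₀ e^(−βd) dd = φ₀·(e^(−β·d₁) − e^(−β·d₂)) / (β·(d₂−d₁))
e^(−0.482×2.8) = 0.2593; e^(−0.482×4.9) = 0.0943
⟨φ⟩ = 0.4 × (0.2593 − 0.0943) / (0.482 × 2.1) = 0.4 × 0.1631 = 0.0652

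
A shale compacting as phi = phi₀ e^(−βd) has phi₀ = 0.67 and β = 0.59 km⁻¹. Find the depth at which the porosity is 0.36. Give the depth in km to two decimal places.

1.05 km

Invert Athy's law: d = ln(phi₀/phi) / β
d = ln(0.67/0.36) / 0.59 = ln(1.861) / 0.59 = 0.6212 / 0.59 = 1.053 km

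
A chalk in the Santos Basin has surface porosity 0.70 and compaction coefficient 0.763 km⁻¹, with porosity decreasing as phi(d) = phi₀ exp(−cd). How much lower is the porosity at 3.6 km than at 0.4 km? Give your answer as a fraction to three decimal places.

0.471

phi(0.4) = 0.7·e^(−0.763×0.4) = 0.5159
phi(3.6) = 0.7·e^(−0.763×3.6) = 0.0449
Δphi = 0.5159 − 0.0449 = 0.4710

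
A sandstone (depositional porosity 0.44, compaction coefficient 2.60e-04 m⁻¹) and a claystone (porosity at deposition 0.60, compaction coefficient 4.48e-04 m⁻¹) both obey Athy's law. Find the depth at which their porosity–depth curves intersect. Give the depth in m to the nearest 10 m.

Working in km (1 km = 1000 m; β in km⁻¹ = β in m⁻¹ × 1000):
Set n₀ₐ e^(−βₐd) = n₀ᵦ e^(−βᵦd) ⇒ ln(n₀ₐ/n₀ᵦ) = (βₐ − βᵦ)·d
d = ln(0.44/0.6) / (0.26 − 0.448) = -0.3102 / -0.188 = 1.650 km

1650 m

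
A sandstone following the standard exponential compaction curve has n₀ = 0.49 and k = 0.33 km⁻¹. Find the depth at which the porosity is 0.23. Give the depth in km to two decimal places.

Invert Athy's law: Z = ln(n₀/n) / k
Z = ln(0.49/0.23) / 0.33 = ln(2.13) / 0.33 = 0.7563 / 0.33 = 2.292 km

2.29 km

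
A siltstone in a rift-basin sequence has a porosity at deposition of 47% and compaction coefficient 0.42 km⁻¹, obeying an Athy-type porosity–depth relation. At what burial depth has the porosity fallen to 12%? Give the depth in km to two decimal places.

3.25 km

Invert Athy's law: z = ln(n₀/n) / β
z = ln(0.47/0.12) / 0.42 = ln(3.917) / 0.42 = 1.3652 / 0.42 = 3.251 km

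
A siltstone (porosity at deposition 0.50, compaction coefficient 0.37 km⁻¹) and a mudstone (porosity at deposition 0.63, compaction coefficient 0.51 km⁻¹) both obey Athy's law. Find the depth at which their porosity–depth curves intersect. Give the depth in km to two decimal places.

1.65 km

Set n₀ₐ e^(−kₐZ) = n₀ᵦ e^(−kᵦZ) ⇒ ln(n₀ₐ/n₀ᵦ) = (kₐ − kᵦ)·Z
Z = ln(0.5/0.63) / (0.37 − 0.51) = -0.2311 / -0.14 = 1.651 km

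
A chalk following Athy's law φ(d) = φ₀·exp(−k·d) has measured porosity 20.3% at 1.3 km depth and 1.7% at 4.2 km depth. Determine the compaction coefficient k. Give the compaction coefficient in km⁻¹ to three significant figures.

Athy: φ(d) = φ₀ e^(−kd) ⇒ φ₁/φ₂ = e^{k(d₂−d₁)} ⇒ k = ln(φ₁/φ₂)/(d₂−d₁)
k = ln(0.203/0.017) / (4.2 − 1.3) = ln(11.94) / 2.9 = 2.4800 / 2.9 = 0.8552 km⁻¹

0.855 km⁻¹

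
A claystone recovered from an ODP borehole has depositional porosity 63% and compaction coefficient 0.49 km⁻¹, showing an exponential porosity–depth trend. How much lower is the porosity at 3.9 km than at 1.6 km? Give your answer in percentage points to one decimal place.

19.4 percentage points

phi(1.6) = 0.63·e^(−0.49×1.6) = 0.2876
phi(3.9) = 0.63·e^(−0.49×3.9) = 0.0932
Δphi = 0.2876 − 0.0932 = 0.1944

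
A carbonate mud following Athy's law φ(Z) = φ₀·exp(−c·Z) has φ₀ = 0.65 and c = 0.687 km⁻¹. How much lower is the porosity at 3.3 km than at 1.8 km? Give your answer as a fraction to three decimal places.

φ(1.8) = 0.65·e^(−0.687×1.8) = 0.1887
φ(3.3) = 0.65·e^(−0.687×3.3) = 0.0673
Δφ = 0.1887 − 0.0673 = 0.1214

0.121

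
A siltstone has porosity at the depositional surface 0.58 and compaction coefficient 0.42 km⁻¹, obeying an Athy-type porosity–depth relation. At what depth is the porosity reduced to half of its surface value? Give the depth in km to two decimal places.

φ/φ₀ = 1/2 ⇒ exp(−β·z) = 1/2 ⇒ z = ln(2) / β
z = 0.6931 / 0.42 = 1.650 km

1.65 km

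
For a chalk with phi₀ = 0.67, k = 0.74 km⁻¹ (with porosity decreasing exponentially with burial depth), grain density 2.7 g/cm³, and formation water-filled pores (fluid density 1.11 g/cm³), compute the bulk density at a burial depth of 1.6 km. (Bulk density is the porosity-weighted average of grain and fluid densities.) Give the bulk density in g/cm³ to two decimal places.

2.37 g/cm³

Porosity at depth: phi = 0.67·exp(−0.74×1.6) = 0.67×0.3061 = 0.2051
Bulk density: ρ_b = (1−phi)ρ_g + phi·ρ_f = 0.7949×2.7 + 0.2051×1.11
       = 2.146 + 0.228 = 2.374 g/cm³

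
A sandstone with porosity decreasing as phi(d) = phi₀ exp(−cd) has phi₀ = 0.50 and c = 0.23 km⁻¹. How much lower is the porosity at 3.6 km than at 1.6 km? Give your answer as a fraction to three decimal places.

phi(1.6) = 0.5·e^(−0.23×1.6) = 0.3461
phi(3.6) = 0.5·e^(−0.23×3.6) = 0.2185
Δphi = 0.3461 − 0.2185 = 0.1276

0.128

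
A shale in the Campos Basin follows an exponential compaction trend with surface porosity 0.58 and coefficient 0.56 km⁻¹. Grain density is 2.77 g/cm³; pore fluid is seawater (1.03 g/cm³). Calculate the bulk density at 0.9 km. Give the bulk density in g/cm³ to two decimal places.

Porosity at depth: phi = 0.58·exp(−0.56×0.9) = 0.58×0.6041 = 0.3504
Bulk density: ρ_b = (1−phi)ρ_g + phi·ρ_f = 0.6496×2.77 + 0.3504×1.03
       = 1.799 + 0.361 = 2.160 g/cm³

2.16 g/cm³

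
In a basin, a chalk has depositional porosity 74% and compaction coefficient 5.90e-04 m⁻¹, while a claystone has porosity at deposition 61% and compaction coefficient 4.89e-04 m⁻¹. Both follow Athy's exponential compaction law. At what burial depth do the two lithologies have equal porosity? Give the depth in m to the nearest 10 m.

Working in km (1 km = 1000 m; k in km⁻¹ = k in m⁻¹ × 1000):
Set n₀ₐ e^(−kₐd) = n₀ᵦ e^(−kᵦd) ⇒ ln(n₀ₐ/n₀ᵦ) = (kₐ − kᵦ)·d
d = ln(0.74/0.61) / (0.59 − 0.489) = 0.1932 / 0.101 = 1.913 km

1910 m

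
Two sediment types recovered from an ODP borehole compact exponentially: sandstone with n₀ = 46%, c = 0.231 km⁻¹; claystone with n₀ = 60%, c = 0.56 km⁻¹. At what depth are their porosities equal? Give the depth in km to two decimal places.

0.81 km

Set n₀ₐ e^(−cₐz) = n₀ᵦ e^(−cᵦz) ⇒ ln(n₀ₐ/n₀ᵦ) = (cₐ − cᵦ)·z
z = ln(0.46/0.6) / (0.231 − 0.56) = -0.2657 / -0.329 = 0.808 km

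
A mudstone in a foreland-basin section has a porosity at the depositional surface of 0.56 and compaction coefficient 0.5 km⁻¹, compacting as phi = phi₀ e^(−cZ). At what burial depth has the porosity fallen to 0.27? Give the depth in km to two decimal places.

1.46 km

Invert Athy's law: Z = ln(phi₀/phi) / c
Z = ln(0.56/0.27) / 0.5 = ln(2.074) / 0.5 = 0.7295 / 0.5 = 1.459 km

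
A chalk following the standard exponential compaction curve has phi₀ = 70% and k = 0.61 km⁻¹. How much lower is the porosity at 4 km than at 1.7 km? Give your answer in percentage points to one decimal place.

phi(1.7) = 0.7·e^(−0.61×1.7) = 0.2482
phi(4) = 0.7·e^(−0.61×4) = 0.0610
Δphi = 0.2482 − 0.0610 = 0.1871

18.7 percentage points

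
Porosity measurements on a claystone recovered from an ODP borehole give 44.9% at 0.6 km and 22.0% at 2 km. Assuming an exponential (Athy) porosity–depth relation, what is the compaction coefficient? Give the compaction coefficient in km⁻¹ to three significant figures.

Athy: φ(d) = φ₀ e^(−βd) ⇒ φ₁/φ₂ = e^{β(d₂−d₁)} ⇒ β = ln(φ₁/φ₂)/(d₂−d₁)
β = ln(0.449/0.22) / (2 − 0.6) = ln(2.041) / 1.4 = 0.7134 / 1.4 = 0.5096 km⁻¹

0.510 km⁻¹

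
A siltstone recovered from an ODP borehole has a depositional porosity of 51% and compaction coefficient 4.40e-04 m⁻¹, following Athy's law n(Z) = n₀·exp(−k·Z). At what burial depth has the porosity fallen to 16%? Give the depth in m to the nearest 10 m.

Working in km (1 km = 1000 m; k in km⁻¹ = k in m⁻¹ × 1000):
Invert Athy's law: Z = ln(n₀/n) / k
Z = ln(0.51/0.16) / 0.44 = ln(3.188) / 0.44 = 1.1592 / 0.44 = 2.635 km

2630 m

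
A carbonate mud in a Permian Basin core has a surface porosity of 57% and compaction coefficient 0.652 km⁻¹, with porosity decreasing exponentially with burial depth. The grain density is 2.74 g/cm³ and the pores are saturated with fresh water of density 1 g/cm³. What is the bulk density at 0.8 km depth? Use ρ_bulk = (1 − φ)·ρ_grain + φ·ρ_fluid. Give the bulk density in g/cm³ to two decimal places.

2.15 g/cm³

Porosity at depth: phi = 0.57·exp(−0.652×0.8) = 0.57×0.5936 = 0.3383
Bulk density: ρ_b = (1−phi)ρ_g + phi·ρ_f = 0.6617×2.74 + 0.3383×1
       = 1.813 + 0.338 = 2.151 g/cm³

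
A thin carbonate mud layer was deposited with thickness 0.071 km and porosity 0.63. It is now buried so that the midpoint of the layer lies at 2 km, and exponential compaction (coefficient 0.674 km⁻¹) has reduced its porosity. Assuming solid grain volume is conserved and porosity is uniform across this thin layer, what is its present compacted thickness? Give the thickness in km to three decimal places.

Porosity at 2 km: phi = 0.63·exp(−0.674×2) = 0.1636
Solid-volume conservation: h(1−phi) = h₀(1−phi₀) ⇒ h = h₀·(1−phi₀)/(1−phi)
h = 0.071 × (1 − 0.63)/(1 − 0.1636) = 0.071 × 0.4424 = 0.0314 km

0.031 km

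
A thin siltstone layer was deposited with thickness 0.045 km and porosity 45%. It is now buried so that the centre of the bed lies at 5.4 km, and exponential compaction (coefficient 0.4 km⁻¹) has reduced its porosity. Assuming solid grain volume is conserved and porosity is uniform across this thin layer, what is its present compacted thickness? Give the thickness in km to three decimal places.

0.026 km

Porosity at 5.4 km: n = 0.45·exp(−0.4×5.4) = 0.0519
Solid-volume conservation: h(1−n) = h₀(1−n₀) ⇒ h = h₀·(1−n₀)/(1−n)
h = 0.045 × (1 − 0.45)/(1 − 0.0519) = 0.045 × 0.5801 = 0.0261 km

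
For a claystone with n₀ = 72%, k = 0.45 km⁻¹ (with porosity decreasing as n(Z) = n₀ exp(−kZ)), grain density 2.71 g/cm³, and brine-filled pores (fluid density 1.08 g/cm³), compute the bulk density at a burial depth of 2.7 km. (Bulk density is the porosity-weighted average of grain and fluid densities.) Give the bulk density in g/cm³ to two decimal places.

Porosity at depth: n = 0.72·exp(−0.45×2.7) = 0.72×0.2967 = 0.2136
Bulk density: ρ_b = (1−n)ρ_g + n·ρ_f = 0.7864×2.71 + 0.2136×1.08
       = 2.131 + 0.231 = 2.362 g/cm³

2.36 g/cm³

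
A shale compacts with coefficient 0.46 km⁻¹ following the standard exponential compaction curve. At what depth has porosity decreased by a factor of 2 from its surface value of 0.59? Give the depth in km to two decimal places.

φ/φ₀ = 1/2 ⇒ exp(−k·d) = 1/2 ⇒ d = ln(2) / k
d = 0.6931 / 0.46 = 1.507 km

1.51 km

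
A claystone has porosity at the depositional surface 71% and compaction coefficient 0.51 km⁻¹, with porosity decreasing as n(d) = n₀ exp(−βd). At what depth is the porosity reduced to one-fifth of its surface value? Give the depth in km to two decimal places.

3.16 km

n/n₀ = 1/5 ⇒ exp(−β·d) = 1/5 ⇒ d = ln(5) / β
d = 1.6094 / 0.51 = 3.156 km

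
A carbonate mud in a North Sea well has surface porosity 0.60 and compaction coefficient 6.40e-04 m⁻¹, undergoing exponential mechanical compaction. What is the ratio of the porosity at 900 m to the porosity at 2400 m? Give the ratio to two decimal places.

Working in km (1 km = 1000 m; β in km⁻¹ = β in m⁻¹ × 1000):
φ(d₁)/φ(d₂) = e^(−β·d₁)/e^(−β·d₂) = e^{β(d₂−d₁)}
= exp(0.64 × 1.5) = exp(0.96) = 2.6117

2.61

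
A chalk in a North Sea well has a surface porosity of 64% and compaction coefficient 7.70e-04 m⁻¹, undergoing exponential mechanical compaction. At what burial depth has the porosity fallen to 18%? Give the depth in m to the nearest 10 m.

1650 m

Working in km (1 km = 1000 m; β in km⁻¹ = β in m⁻¹ × 1000):
Invert Athy's law: d = ln(phi₀/phi) / β
d = ln(0.64/0.18) / 0.77 = ln(3.556) / 0.77 = 1.2685 / 0.77 = 1.647 km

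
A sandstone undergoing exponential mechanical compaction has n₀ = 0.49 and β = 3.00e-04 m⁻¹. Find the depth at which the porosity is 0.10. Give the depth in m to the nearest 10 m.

5300 m

Working in km (1 km = 1000 m; β in km⁻¹ = β in m⁻¹ × 1000):
Invert Athy's law: d = ln(n₀/n) / β
d = ln(0.49/0.1) / 0.3 = ln(4.9) / 0.3 = 1.5892 / 0.3 = 5.297 km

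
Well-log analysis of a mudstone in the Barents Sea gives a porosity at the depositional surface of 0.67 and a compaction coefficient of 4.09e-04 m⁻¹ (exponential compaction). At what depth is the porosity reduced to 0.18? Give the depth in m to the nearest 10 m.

3210 m

Working in km (1 km = 1000 m; k in km⁻¹ = k in m⁻¹ × 1000):
Invert Athy's law: z = ln(n₀/n) / k
z = ln(0.67/0.18) / 0.409 = ln(3.722) / 0.409 = 1.3143 / 0.409 = 3.213 km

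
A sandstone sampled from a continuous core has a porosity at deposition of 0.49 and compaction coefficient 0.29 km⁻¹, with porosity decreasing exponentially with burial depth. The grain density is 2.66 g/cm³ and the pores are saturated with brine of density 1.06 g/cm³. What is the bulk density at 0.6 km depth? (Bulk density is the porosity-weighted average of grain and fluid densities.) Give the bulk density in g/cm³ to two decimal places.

Porosity at depth: phi = 0.49·exp(−0.29×0.6) = 0.49×0.8403 = 0.4117
Bulk density: ρ_b = (1−phi)ρ_g + phi·ρ_f = 0.5883×2.66 + 0.4117×1.06
       = 1.565 + 0.436 = 2.001 g/cm³

2.00 g/cm³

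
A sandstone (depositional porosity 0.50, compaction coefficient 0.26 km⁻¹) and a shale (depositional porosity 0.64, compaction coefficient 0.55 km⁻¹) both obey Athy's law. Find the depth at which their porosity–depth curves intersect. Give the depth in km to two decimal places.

Set phi₀ₐ e^(−cₐd) = phi₀ᵦ e^(−cᵦd) ⇒ ln(phi₀ₐ/phi₀ᵦ) = (cₐ − cᵦ)·d
d = ln(0.5/0.64) / (0.26 − 0.55) = -0.2469 / -0.29 = 0.851 km

0.85 km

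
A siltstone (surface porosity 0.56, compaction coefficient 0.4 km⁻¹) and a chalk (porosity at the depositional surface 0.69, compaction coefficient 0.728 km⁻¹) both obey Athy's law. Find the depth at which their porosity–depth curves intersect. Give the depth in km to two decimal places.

Set n₀ₐ e^(−kₐZ) = n₀ᵦ e^(−kᵦZ) ⇒ ln(n₀ₐ/n₀ᵦ) = (kₐ − kᵦ)·Z
Z = ln(0.56/0.69) / (0.4 − 0.728) = -0.2088 / -0.328 = 0.636 km

0.64 km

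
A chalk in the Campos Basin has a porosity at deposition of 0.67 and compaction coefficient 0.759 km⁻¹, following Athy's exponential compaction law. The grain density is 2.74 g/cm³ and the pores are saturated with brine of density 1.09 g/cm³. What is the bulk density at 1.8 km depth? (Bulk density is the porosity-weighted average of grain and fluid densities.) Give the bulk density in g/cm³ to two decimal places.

Porosity at depth: n = 0.67·exp(−0.759×1.8) = 0.67×0.2551 = 0.1709
Bulk density: ρ_b = (1−n)ρ_g + n·ρ_f = 0.8291×2.74 + 0.1709×1.09
       = 2.272 + 0.186 = 2.458 g/cm³

2.46 g/cm³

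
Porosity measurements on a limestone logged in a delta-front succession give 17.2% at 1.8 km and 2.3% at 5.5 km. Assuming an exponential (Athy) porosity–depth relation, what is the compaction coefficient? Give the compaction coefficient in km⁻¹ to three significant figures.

Athy: n(d) = n₀ e^(−βd) ⇒ n₁/n₂ = e^{β(d₂−d₁)} ⇒ β = ln(n₁/n₂)/(d₂−d₁)
β = ln(0.172/0.023) / (5.5 − 1.8) = ln(7.478) / 3.7 = 2.0120 / 3.7 = 0.5438 km⁻¹

0.544 km⁻¹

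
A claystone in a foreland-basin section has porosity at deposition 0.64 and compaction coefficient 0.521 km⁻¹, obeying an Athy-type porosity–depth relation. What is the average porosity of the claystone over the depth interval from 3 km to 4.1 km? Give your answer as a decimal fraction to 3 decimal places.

0.102

⟨phi⟩ = (1/(d₂−d₁)) ∫ phi₀ e^(−kd) dd = phi₀·(e^(−k·d₁) − e^(−k·d₂)) / (k·(d₂−d₁))
e^(−0.521×3) = 0.2095; e^(−0.521×4.1) = 0.1181
⟨phi⟩ = 0.64 × (0.2095 − 0.1181) / (0.521 × 1.1) = 0.64 × 0.1595 = 0.1021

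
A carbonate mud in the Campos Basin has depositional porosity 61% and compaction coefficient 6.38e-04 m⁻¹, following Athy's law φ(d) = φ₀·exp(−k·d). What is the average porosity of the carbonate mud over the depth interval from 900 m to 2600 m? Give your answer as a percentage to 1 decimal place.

21.0%

Working in km (1 km = 1000 m; k in km⁻¹ = k in m⁻¹ × 1000):
⟨φ⟩ = (1/(d₂−d₁)) ∫ φ₀ e^(−kd) dd = φ₀·(e^(−k·d₁) − e^(−k·d₂)) / (k·(d₂−d₁))
e^(−0.638×0.9) = 0.5632; e^(−0.638×2.6) = 0.1904
⟨φ⟩ = 0.61 × (0.5632 − 0.1904) / (0.638 × 1.7) = 0.61 × 0.3437 = 0.2097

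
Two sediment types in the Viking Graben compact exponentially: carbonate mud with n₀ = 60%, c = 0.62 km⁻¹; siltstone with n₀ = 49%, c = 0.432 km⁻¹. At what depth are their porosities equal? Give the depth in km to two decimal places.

Set n₀ₐ e^(−cₐd) = n₀ᵦ e^(−cᵦd) ⇒ ln(n₀ₐ/n₀ᵦ) = (cₐ − cᵦ)·d
d = ln(0.6/0.49) / (0.62 − 0.432) = 0.2025 / 0.188 = 1.077 km

1.08 km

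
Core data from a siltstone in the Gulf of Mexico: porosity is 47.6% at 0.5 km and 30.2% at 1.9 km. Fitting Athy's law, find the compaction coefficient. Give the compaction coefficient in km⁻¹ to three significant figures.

Athy: phi(Z) = phi₀ e^(−βZ) ⇒ phi₁/phi₂ = e^{β(Z₂−Z₁)} ⇒ β = ln(phi₁/phi₂)/(Z₂−Z₁)
β = ln(0.476/0.302) / (1.9 − 0.5) = ln(1.576) / 1.4 = 0.4550 / 1.4 = 0.325 km⁻¹

0.325 km⁻¹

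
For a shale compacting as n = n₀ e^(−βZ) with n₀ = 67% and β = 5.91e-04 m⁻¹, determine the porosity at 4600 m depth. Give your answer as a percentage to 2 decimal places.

Working in km (1 km = 1000 m; β in km⁻¹ = β in m⁻¹ × 1000):
n = n₀·exp(−β·Z) = 0.67 × exp(−0.591 × 4.6) = 0.67 × exp(−2.719)
  = 0.67 × 0.0660 = 0.0442

4.42%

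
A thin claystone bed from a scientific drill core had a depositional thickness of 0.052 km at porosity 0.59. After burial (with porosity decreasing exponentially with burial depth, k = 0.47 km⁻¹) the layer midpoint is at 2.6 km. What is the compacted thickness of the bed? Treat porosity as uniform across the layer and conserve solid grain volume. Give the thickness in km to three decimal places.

0.026 km

Porosity at 2.6 km: n = 0.59·exp(−0.47×2.6) = 0.1738
Solid-volume conservation: h(1−n) = h₀(1−n₀) ⇒ h = h₀·(1−n₀)/(1−n)
h = 0.052 × (1 − 0.59)/(1 − 0.1738) = 0.052 × 0.4963 = 0.0258 km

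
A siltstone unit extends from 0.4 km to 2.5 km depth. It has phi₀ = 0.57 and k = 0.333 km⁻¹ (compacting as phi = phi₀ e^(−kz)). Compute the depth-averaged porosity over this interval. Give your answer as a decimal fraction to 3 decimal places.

⟨phi⟩ = (1/(z₂−z₁)) ∫ phi₀ e^(−kz) dz = phi₀·(e^(−k·z₁) − e^(−k·z₂)) / (k·(z₂−z₁))
e^(−0.333×0.4) = 0.8753; e^(−0.333×2.5) = 0.4350
⟨phi⟩ = 0.57 × (0.8753 − 0.4350) / (0.333 × 2.1) = 0.57 × 0.6297 = 0.3589

0.359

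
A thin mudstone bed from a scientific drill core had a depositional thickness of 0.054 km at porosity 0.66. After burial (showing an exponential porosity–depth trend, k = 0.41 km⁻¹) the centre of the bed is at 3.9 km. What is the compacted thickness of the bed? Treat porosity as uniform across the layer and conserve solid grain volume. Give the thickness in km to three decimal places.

0.021 km

Porosity at 3.9 km: n = 0.66·exp(−0.41×3.9) = 0.1334
Solid-volume conservation: h(1−n) = h₀(1−n₀) ⇒ h = h₀·(1−n₀)/(1−n)
h = 0.054 × (1 − 0.66)/(1 − 0.1334) = 0.054 × 0.3923 = 0.0212 km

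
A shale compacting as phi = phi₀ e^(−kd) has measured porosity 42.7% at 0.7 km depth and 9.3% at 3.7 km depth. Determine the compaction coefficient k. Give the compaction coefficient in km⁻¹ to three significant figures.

0.508 km⁻¹

Athy: phi(d) = phi₀ e^(−kd) ⇒ phi₁/phi₂ = e^{k(d₂−d₁)} ⇒ k = ln(phi₁/phi₂)/(d₂−d₁)
k = ln(0.427/0.093) / (3.7 − 0.7) = ln(4.591) / 3 = 1.5242 / 3 = 0.5081 km⁻¹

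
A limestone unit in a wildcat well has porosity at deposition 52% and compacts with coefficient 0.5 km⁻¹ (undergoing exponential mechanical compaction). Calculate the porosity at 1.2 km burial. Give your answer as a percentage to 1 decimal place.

phi = phi₀·exp(−k·Z) = 0.52 × exp(−0.5 × 1.2) = 0.52 × exp(−0.6)
  = 0.52 × 0.5488 = 0.2854

28.5%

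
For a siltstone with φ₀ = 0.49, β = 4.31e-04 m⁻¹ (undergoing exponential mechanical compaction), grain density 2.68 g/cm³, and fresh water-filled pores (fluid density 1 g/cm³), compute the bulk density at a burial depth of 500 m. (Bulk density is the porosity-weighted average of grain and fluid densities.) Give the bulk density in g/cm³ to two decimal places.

Working in km (1 km = 1000 m; β in km⁻¹ = β in m⁻¹ × 1000):
Porosity at depth: φ = 0.49·exp(−0.431×0.5) = 0.49×0.8061 = 0.3950
Bulk density: ρ_b = (1−φ)ρ_g + φ·ρ_f = 0.6050×2.68 + 0.3950×1
       = 1.621 + 0.395 = 2.016 g/cm³

2.02 g/cm³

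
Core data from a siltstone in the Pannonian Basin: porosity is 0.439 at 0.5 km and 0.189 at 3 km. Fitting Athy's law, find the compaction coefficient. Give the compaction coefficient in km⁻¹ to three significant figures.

Athy: phi(d) = phi₀ e^(−cd) ⇒ phi₁/phi₂ = e^{c(d₂−d₁)} ⇒ c = ln(phi₁/phi₂)/(d₂−d₁)
c = ln(0.439/0.189) / (3 − 0.5) = ln(2.323) / 2.5 = 0.8428 / 2.5 = 0.3371 km⁻¹

0.337 km⁻¹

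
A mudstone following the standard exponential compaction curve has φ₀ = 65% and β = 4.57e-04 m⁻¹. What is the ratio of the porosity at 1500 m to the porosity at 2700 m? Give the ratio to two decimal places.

Working in km (1 km = 1000 m; β in km⁻¹ = β in m⁻¹ × 1000):
φ(Z₁)/φ(Z₂) = e^(−β·Z₁)/e^(−β·Z₂) = e^{β(Z₂−Z₁)}
= exp(0.457 × 1.2) = exp(0.5484) = 1.7305

1.73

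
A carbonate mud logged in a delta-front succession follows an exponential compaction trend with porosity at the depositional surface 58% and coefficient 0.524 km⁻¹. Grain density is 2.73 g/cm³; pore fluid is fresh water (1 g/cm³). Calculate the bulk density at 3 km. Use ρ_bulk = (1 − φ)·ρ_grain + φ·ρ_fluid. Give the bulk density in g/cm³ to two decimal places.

2.52 g/cm³

Porosity at depth: phi = 0.58·exp(−0.524×3) = 0.58×0.2076 = 0.1204
Bulk density: ρ_b = (1−phi)ρ_g + phi·ρ_f = 0.8796×2.73 + 0.1204×1
       = 2.401 + 0.120 = 2.522 g/cm³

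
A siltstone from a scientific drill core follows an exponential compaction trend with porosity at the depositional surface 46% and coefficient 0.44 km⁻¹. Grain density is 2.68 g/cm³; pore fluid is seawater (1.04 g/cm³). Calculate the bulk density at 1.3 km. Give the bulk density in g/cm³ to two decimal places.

2.25 g/cm³

Porosity at depth: φ = 0.46·exp(−0.44×1.3) = 0.46×0.5644 = 0.2596
Bulk density: ρ_b = (1−φ)ρ_g + φ·ρ_f = 0.7404×2.68 + 0.2596×1.04
       = 1.984 + 0.270 = 2.254 g/cm³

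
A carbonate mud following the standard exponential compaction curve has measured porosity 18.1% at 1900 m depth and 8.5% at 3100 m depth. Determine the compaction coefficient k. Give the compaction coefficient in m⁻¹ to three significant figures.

Working in km (1 km = 1000 m; k in km⁻¹ = k in m⁻¹ × 1000):
Athy: n(Z) = n₀ e^(−kZ) ⇒ n₁/n₂ = e^{k(Z₂−Z₁)} ⇒ k = ln(n₁/n₂)/(Z₂−Z₁)
k = ln(0.181/0.085) / (3.1 − 1.9) = ln(2.129) / 1.2 = 0.7558 / 1.2 = 0.6299 km⁻¹

0.000630 m⁻¹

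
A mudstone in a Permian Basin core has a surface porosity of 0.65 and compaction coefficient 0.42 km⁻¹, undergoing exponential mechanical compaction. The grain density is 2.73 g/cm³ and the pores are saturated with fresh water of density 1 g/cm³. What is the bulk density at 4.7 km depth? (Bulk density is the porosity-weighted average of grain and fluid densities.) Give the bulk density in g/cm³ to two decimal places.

2.57 g/cm³

Porosity at depth: phi = 0.65·exp(−0.42×4.7) = 0.65×0.1389 = 0.0903
Bulk density: ρ_b = (1−phi)ρ_g + phi·ρ_f = 0.9097×2.73 + 0.0903×1
       = 2.484 + 0.090 = 2.574 g/cm³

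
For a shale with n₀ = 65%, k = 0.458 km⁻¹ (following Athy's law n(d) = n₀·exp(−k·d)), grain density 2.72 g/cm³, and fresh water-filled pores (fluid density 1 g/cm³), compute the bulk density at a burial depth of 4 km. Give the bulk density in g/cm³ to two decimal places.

Porosity at depth: n = 0.65·exp(−0.458×4) = 0.65×0.1601 = 0.1041
Bulk density: ρ_b = (1−n)ρ_g + n·ρ_f = 0.8959×2.72 + 0.1041×1
       = 2.437 + 0.104 = 2.541 g/cm³

2.54 g/cm³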